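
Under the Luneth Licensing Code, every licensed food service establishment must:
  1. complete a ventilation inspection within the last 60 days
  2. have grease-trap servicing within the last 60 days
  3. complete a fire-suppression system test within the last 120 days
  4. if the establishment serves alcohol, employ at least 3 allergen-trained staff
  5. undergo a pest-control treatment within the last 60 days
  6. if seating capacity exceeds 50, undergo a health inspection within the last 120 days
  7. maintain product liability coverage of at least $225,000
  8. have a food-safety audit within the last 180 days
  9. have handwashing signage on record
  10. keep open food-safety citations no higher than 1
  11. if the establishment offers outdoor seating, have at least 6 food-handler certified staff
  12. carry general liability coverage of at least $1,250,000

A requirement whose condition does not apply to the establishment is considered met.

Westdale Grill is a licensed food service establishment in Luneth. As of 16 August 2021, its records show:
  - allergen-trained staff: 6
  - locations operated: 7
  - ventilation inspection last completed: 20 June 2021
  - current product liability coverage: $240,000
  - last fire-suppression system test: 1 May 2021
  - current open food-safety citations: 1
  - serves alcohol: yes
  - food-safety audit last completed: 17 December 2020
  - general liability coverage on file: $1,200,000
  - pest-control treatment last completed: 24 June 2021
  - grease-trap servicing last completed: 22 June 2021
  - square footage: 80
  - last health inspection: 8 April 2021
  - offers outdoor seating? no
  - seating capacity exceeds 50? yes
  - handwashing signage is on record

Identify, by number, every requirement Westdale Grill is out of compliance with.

6, 8, 12

1. ventilation inspection 57 days ago vs limit 60 → met
2. grease-trap servicing 55 days ago vs limit 60 → met
3. fire-suppression system test 107 days ago vs limit 120 → met
4. condition 'serves alcohol' holds; allergen-trained staff 6 ≥ 3 → met
5. pest-control treatment 53 days ago vs limit 60 → met
6. condition 'seating capacity exceeds 50' holds; health inspection 130 days ago vs limit 120 → not met
7. product liability coverage $240,000 ≥ $225,000 → met
8. food-safety audit 242 days ago vs limit 180 → not met
9. handwashing signage present → met
10. open food-safety citations 1 ≤ 1 → met
11. condition 'offers outdoor seating' does not hold → requirement n/a → met
12. general liability coverage $1,200,000 < $1,250,000 → not met
Not met: 6, 8, 12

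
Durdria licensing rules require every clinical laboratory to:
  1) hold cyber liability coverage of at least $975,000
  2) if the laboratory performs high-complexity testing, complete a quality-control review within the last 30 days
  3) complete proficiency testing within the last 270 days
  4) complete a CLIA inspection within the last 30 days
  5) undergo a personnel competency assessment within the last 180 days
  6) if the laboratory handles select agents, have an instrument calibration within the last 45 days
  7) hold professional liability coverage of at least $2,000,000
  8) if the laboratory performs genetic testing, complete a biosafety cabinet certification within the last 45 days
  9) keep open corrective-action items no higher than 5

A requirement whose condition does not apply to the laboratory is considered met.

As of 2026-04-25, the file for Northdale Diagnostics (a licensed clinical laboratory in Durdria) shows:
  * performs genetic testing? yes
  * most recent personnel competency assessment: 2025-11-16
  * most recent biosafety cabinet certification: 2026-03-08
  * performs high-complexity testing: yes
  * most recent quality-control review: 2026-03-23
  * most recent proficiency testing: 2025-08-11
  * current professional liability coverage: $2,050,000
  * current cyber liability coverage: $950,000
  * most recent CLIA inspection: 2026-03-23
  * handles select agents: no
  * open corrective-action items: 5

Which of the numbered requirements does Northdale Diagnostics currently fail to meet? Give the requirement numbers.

1. cyber liability coverage $950,000 < $975,000 → not met
2. condition 'performs high-complexity testing' holds; quality-control review 33 days ago vs limit 30 → not met
3. proficiency testing 257 days ago vs limit 270 → met
4. CLIA inspection 33 days ago vs limit 30 → not met
5. personnel competency assessment 160 days ago vs limit 180 → met
6. condition 'handles select agents' does not hold → requirement n/a → met
7. professional liability coverage $2,050,000 ≥ $2,000,000 → met
8. condition 'performs genetic testing' holds; biosafety cabinet certification 48 days ago vs limit 45 → not met
9. open corrective-action items 5 ≤ 5 → met
Not met: 1, 2, 4, 8

1, 2, 4, 8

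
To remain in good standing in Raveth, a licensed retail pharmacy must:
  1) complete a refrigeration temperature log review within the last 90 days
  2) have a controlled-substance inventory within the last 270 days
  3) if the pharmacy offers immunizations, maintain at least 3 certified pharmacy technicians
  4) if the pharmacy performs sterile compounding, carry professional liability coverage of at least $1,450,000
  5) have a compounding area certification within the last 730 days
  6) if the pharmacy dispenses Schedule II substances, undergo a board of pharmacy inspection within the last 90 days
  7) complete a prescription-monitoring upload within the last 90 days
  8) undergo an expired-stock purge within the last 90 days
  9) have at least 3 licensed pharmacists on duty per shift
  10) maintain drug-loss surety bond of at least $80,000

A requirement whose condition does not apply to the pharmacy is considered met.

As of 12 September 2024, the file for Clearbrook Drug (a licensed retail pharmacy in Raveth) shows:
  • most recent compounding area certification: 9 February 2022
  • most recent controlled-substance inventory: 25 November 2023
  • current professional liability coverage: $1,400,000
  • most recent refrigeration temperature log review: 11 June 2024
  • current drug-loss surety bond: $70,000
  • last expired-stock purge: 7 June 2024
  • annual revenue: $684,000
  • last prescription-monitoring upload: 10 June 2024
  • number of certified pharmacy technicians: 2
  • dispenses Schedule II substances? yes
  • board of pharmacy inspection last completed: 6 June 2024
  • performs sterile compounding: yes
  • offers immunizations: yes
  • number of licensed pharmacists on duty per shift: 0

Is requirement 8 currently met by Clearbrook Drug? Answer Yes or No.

No

8. expired-stock purge 97 days ago vs limit 90 → not met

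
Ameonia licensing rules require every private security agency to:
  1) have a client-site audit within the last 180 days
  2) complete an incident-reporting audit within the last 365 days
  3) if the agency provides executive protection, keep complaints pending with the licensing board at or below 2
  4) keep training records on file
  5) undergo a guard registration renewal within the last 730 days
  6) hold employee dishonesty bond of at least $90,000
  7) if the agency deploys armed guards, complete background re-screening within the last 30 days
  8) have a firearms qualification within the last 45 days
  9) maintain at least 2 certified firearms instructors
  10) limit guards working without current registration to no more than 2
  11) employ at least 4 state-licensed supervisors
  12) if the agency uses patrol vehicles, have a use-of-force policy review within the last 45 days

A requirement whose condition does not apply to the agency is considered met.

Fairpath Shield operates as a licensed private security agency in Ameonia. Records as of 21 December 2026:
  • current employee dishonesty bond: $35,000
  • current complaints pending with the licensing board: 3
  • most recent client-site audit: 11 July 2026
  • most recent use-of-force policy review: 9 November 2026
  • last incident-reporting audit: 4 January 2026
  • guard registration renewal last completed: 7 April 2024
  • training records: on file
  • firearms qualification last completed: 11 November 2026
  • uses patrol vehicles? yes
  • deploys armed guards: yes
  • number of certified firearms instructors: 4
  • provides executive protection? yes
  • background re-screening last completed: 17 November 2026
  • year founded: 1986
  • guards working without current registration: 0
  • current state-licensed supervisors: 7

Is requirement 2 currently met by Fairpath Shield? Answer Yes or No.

2. incident-reporting audit 351 days ago vs limit 365 → met

Yes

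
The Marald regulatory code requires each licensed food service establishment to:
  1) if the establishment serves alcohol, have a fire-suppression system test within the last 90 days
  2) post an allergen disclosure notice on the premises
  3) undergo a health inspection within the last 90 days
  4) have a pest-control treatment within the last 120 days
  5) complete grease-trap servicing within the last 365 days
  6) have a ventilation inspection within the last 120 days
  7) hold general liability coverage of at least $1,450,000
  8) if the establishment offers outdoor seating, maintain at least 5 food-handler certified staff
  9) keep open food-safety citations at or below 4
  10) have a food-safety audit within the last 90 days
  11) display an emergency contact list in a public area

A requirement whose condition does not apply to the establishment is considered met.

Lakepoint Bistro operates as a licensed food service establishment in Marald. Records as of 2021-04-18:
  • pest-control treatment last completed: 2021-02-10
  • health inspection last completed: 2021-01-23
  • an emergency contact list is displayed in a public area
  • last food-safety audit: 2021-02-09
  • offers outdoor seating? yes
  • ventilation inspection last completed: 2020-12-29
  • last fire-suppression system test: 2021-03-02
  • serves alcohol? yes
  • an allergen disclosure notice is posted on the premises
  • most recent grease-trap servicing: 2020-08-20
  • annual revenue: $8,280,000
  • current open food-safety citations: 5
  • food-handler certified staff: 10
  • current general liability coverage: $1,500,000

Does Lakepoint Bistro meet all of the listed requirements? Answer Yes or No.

1. condition 'serves alcohol' holds; fire-suppression system test 47 days ago vs limit 90 → met
2. allergen disclosure notice present → met
3. health inspection 85 days ago vs limit 90 → met
4. pest-control treatment 67 days ago vs limit 120 → met
5. grease-trap servicing 241 days ago vs limit 365 → met
6. ventilation inspection 110 days ago vs limit 120 → met
7. general liability coverage $1,500,000 ≥ $1,450,000 → met
8. condition 'offers outdoor seating' holds; food-handler certified staff 10 ≥ 5 → met
9. open food-safety citations 5 > 4 → not met
10. food-safety audit 68 days ago vs limit 90 → met
11. emergency contact list present → met
Not met: 9

No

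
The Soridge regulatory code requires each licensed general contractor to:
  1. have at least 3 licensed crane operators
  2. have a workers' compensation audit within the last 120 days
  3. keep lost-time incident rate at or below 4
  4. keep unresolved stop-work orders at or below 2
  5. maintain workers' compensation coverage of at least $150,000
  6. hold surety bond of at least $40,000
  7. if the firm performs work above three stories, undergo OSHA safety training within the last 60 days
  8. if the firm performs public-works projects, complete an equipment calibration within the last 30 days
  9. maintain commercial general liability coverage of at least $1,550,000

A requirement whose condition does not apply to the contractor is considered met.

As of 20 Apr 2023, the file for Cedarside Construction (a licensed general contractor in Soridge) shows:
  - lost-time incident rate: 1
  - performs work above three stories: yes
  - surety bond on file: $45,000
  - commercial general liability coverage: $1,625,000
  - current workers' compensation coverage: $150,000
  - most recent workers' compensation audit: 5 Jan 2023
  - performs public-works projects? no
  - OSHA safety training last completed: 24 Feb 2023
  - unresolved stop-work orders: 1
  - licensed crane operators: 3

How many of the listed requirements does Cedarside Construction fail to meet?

1. licensed crane operators 3 ≥ 3 → met
2. workers' compensation audit 105 days ago vs limit 120 → met
3. lost-time incident rate 1 ≤ 4 → met
4. unresolved stop-work orders 1 ≤ 2 → met
5. workers' compensation coverage $150,000 ≥ $150,000 → met
6. surety bond $45,000 ≥ $40,000 → met
7. condition 'performs work above three stories' holds; OSHA safety training 55 days ago vs limit 60 → met
8. condition 'performs public-works projects' does not hold → requirement n/a → met
9. commercial general liability coverage $1,625,000 ≥ $1,550,000 → met
Not met: 0 of 9

0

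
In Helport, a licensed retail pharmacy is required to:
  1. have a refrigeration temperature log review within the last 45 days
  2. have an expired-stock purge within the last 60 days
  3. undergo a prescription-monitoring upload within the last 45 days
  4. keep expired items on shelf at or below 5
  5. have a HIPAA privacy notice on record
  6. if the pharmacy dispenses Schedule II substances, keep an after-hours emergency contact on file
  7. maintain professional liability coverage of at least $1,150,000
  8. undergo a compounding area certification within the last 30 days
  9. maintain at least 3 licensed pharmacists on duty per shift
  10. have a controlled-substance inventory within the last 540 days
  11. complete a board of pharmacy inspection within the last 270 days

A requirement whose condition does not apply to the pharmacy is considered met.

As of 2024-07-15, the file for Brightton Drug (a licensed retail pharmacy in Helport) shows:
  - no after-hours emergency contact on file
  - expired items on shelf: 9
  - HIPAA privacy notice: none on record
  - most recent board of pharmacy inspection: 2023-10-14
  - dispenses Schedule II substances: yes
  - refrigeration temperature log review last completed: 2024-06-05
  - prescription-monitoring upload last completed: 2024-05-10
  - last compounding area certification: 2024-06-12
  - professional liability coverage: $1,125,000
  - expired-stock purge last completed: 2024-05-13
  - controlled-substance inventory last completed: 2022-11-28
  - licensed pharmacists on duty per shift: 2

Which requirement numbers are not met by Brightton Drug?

1. refrigeration temperature log review 40 days ago vs limit 45 → met
2. expired-stock purge 63 days ago vs limit 60 → not met
3. prescription-monitoring upload 66 days ago vs limit 45 → not met
4. expired items on shelf 9 > 5 → not met
5. HIPAA privacy notice absent → not met
6. condition 'dispenses Schedule II substances' holds; after-hours emergency contact absent → not met
7. professional liability coverage $1,125,000 < $1,150,000 → not met
8. compounding area certification 33 days ago vs limit 30 → not met
9. licensed pharmacists on duty per shift 2 < 3 → not met
10. controlled-substance inventory 595 days ago vs limit 540 → not met
11. board of pharmacy inspection 275 days ago vs limit 270 → not met
Not met: 2, 3, 4, 5, 6, 7, 8, 9, 10, 11

2, 3, 4, 5, 6, 7, 8, 9, 10, 11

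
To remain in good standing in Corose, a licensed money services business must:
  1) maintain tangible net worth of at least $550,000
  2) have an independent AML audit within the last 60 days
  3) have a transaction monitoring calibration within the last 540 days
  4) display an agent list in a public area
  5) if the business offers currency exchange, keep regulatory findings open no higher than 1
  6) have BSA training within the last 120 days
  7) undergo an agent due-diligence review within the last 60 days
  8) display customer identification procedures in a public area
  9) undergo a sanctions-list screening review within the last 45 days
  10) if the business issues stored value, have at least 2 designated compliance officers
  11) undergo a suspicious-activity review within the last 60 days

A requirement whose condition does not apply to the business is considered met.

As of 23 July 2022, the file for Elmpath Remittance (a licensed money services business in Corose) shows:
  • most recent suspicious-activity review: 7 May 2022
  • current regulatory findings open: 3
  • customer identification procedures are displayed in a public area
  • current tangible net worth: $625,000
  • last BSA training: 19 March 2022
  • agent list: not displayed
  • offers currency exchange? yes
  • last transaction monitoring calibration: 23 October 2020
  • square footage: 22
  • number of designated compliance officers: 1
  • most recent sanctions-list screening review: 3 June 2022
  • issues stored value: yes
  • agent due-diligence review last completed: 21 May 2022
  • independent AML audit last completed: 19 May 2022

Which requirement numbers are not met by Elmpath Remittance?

1. tangible net worth $625,000 ≥ $550,000 → met
2. independent AML audit 65 days ago vs limit 60 → not met
3. transaction monitoring calibration 638 days ago vs limit 540 → not met
4. agent list absent → not met
5. condition 'offers currency exchange' holds; regulatory findings open 3 > 1 → not met
6. BSA training 126 days ago vs limit 120 → not met
7. agent due-diligence review 63 days ago vs limit 60 → not met
8. customer identification procedures present → met
9. sanctions-list screening review 50 days ago vs limit 45 → not met
10. condition 'issues stored value' holds; designated compliance officers 1 < 2 → not met
11. suspicious-activity review 77 days ago vs limit 60 → not met
Not met: 2, 3, 4, 5, 6, 7, 9, 10, 11

2, 3, 4, 5, 6, 7, 9, 10, 11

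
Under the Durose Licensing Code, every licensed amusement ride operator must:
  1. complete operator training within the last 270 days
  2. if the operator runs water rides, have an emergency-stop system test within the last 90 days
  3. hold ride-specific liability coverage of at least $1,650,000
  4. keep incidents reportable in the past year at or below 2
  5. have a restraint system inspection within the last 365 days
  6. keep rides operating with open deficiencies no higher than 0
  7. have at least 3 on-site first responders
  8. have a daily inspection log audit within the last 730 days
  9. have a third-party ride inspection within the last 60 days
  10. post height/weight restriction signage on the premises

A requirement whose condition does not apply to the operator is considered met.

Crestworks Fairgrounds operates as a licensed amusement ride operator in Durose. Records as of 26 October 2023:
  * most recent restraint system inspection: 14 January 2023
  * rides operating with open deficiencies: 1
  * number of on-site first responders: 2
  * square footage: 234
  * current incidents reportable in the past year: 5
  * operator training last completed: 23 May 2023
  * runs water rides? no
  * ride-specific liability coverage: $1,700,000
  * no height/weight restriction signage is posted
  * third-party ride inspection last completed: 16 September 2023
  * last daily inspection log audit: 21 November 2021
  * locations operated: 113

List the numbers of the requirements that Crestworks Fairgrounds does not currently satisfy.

1. operator training 156 days ago vs limit 270 → met
2. condition 'runs water rides' does not hold → requirement n/a → met
3. ride-specific liability coverage $1,700,000 ≥ $1,650,000 → met
4. incidents reportable in the past year 5 > 2 → not met
5. restraint system inspection 285 days ago vs limit 365 → met
6. rides operating with open deficiencies 1 > 0 → not met
7. on-site first responders 2 < 3 → not met
8. daily inspection log audit 704 days ago vs limit 730 → met
9. third-party ride inspection 40 days ago vs limit 60 → met
10. height/weight restriction signage absent → not met
Not met: 4, 6, 7, 10

4, 6, 7, 10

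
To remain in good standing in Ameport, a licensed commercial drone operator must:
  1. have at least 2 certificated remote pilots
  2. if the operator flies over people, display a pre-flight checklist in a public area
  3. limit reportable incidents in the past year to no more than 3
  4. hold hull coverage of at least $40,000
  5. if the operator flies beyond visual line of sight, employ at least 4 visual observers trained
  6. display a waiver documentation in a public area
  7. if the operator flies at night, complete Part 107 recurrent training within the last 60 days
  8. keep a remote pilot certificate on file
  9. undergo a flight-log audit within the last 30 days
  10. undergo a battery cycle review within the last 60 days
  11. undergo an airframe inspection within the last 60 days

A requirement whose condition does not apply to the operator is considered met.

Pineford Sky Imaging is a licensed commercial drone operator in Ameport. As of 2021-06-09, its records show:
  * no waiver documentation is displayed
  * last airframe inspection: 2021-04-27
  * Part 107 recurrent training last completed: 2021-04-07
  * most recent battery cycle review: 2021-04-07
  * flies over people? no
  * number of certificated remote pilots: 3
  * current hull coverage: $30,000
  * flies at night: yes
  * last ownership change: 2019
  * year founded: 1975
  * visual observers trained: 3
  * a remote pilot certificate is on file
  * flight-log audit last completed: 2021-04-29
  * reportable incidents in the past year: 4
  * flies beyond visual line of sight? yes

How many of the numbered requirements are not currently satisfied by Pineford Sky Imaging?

7

1. certificated remote pilots 3 ≥ 2 → met
2. condition 'flies over people' does not hold → requirement n/a → met
3. reportable incidents in the past year 4 > 3 → not met
4. hull coverage $30,000 < $40,000 → not met
5. condition 'flies beyond visual line of sight' holds; visual observers trained 3 < 4 → not met
6. waiver documentation absent → not met
7. condition 'flies at night' holds; Part 107 recurrent training 63 days ago vs limit 60 → not met
8. remote pilot certificate present → met
9. flight-log audit 41 days ago vs limit 30 → not met
10. battery cycle review 63 days ago vs limit 60 → not met
11. airframe inspection 43 days ago vs limit 60 → met
Not met: 7 of 11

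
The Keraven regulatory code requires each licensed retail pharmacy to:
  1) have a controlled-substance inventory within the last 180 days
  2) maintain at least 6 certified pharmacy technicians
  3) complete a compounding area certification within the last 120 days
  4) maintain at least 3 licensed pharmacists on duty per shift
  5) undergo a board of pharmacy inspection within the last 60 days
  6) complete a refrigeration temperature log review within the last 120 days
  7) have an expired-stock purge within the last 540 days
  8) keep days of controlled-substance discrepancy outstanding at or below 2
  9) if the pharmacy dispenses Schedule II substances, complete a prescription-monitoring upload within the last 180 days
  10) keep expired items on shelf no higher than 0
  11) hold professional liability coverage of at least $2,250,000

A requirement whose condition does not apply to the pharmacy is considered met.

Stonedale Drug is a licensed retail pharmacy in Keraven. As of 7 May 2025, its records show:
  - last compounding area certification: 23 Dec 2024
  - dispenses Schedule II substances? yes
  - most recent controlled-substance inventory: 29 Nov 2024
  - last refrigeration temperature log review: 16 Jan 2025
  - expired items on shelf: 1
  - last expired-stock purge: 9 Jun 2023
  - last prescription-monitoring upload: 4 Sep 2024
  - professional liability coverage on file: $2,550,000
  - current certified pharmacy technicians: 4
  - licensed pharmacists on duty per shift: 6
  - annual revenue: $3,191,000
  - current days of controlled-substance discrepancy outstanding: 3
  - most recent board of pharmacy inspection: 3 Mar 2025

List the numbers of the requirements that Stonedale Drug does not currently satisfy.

2, 3, 5, 7, 8, 9, 10

1. controlled-substance inventory 159 days ago vs limit 180 → met
2. certified pharmacy technicians 4 < 6 → not met
3. compounding area certification 135 days ago vs limit 120 → not met
4. licensed pharmacists on duty per shift 6 ≥ 3 → met
5. board of pharmacy inspection 65 days ago vs limit 60 → not met
6. refrigeration temperature log review 111 days ago vs limit 120 → met
7. expired-stock purge 698 days ago vs limit 540 → not met
8. days of controlled-substance discrepancy outstanding 3 > 2 → not met
9. condition 'dispenses Schedule II substances' holds; prescription-monitoring upload 245 days ago vs limit 180 → not met
10. expired items on shelf 1 > 0 → not met
11. professional liability coverage $2,550,000 ≥ $2,250,000 → met
Not met: 2, 3, 5, 7, 8, 9, 10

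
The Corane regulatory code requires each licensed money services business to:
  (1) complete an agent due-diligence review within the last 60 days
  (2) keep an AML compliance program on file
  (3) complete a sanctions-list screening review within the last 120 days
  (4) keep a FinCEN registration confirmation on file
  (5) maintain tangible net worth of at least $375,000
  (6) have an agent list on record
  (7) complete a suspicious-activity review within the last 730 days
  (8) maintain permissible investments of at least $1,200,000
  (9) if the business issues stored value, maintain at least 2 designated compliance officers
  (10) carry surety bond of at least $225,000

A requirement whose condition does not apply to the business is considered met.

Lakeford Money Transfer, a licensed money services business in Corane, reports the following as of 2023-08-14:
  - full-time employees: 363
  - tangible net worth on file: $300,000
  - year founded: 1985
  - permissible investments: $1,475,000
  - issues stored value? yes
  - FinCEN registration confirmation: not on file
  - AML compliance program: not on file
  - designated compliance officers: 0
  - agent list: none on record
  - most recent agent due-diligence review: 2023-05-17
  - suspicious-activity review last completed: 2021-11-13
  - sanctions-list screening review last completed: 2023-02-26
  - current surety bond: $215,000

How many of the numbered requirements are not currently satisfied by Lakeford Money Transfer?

8

1. agent due-diligence review 89 days ago vs limit 60 → not met
2. AML compliance program absent → not met
3. sanctions-list screening review 169 days ago vs limit 120 → not met
4. FinCEN registration confirmation absent → not met
5. tangible net worth $300,000 < $375,000 → not met
6. agent list absent → not met
7. suspicious-activity review 639 days ago vs limit 730 → met
8. permissible investments $1,475,000 ≥ $1,200,000 → met
9. condition 'issues stored value' holds; designated compliance officers 0 < 2 → not met
10. surety bond $215,000 < $225,000 → not met
Not met: 8 of 10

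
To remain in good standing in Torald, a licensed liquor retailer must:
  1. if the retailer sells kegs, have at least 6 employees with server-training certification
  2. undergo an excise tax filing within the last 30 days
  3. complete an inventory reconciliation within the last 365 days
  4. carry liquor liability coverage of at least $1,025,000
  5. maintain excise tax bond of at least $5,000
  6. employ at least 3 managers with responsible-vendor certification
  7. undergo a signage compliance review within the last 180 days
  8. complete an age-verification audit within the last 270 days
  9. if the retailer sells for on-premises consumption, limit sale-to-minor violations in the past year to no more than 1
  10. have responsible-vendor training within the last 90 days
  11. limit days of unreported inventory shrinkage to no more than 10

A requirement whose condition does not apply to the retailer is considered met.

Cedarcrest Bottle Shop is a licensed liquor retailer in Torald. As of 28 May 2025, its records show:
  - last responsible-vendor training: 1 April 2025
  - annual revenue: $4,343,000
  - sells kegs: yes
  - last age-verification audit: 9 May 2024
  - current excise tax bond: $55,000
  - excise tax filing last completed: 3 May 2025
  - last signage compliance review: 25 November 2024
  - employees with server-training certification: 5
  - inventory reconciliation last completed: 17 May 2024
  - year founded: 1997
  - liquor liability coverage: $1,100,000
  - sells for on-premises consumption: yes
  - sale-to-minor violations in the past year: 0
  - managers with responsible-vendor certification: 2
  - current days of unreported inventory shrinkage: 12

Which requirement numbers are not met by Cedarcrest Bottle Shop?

1, 3, 6, 7, 8, 11

1. condition 'sells kegs' holds; employees with server-training certification 5 < 6 → not met
2. excise tax filing 25 days ago vs limit 30 → met
3. inventory reconciliation 376 days ago vs limit 365 → not met
4. liquor liability coverage $1,100,000 ≥ $1,025,000 → met
5. excise tax bond $55,000 ≥ $5,000 → met
6. managers with responsible-vendor certification 2 < 3 → not met
7. signage compliance review 184 days ago vs limit 180 → not met
8. age-verification audit 384 days ago vs limit 270 → not met
9. condition 'sells for on-premises consumption' holds; sale-to-minor violations in the past year 0 ≤ 1 → met
10. responsible-vendor training 57 days ago vs limit 90 → met
11. days of unreported inventory shrinkage 12 > 10 → not met
Not met: 1, 3, 6, 7, 8, 11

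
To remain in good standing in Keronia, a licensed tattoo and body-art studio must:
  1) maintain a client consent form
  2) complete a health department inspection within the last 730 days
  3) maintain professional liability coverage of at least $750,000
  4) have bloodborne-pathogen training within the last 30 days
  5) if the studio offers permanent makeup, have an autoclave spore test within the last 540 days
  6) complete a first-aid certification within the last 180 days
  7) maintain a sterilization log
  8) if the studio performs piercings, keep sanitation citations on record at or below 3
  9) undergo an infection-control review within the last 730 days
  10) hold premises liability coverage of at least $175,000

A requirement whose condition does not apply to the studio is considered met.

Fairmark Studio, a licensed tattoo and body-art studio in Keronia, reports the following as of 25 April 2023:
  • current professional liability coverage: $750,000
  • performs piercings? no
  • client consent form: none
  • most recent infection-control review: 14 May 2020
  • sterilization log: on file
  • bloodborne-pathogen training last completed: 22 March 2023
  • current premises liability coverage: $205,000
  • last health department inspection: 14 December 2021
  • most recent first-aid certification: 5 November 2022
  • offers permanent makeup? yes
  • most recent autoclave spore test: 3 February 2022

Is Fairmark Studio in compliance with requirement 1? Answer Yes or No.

No

1. client consent form absent → not met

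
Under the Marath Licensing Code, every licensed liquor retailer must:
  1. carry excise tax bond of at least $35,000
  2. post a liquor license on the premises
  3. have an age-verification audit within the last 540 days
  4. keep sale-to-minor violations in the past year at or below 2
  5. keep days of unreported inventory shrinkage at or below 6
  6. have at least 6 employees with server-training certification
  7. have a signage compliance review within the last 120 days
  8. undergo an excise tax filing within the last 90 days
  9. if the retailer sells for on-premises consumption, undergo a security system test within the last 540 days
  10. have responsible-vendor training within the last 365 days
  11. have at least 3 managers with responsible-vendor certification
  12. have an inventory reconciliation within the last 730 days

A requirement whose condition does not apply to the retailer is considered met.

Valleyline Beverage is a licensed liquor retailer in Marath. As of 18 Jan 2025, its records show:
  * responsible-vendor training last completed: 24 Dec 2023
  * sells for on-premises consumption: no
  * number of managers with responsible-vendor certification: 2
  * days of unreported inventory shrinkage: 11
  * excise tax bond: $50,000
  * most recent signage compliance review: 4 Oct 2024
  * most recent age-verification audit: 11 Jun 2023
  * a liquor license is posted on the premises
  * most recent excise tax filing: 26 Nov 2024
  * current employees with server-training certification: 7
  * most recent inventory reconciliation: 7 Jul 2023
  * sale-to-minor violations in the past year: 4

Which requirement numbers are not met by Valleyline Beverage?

3, 4, 5, 10, 11

1. excise tax bond $50,000 ≥ $35,000 → met
2. liquor license present → met
3. age-verification audit 587 days ago vs limit 540 → not met
4. sale-to-minor violations in the past year 4 > 2 → not met
5. days of unreported inventory shrinkage 11 > 6 → not met
6. employees with server-training certification 7 ≥ 6 → met
7. signage compliance review 106 days ago vs limit 120 → met
8. excise tax filing 53 days ago vs limit 90 → met
9. condition 'sells for on-premises consumption' does not hold → requirement n/a → met
10. responsible-vendor training 391 days ago vs limit 365 → not met
11. managers with responsible-vendor certification 2 < 3 → not met
12. inventory reconciliation 561 days ago vs limit 730 → met
Not met: 3, 4, 5, 10, 11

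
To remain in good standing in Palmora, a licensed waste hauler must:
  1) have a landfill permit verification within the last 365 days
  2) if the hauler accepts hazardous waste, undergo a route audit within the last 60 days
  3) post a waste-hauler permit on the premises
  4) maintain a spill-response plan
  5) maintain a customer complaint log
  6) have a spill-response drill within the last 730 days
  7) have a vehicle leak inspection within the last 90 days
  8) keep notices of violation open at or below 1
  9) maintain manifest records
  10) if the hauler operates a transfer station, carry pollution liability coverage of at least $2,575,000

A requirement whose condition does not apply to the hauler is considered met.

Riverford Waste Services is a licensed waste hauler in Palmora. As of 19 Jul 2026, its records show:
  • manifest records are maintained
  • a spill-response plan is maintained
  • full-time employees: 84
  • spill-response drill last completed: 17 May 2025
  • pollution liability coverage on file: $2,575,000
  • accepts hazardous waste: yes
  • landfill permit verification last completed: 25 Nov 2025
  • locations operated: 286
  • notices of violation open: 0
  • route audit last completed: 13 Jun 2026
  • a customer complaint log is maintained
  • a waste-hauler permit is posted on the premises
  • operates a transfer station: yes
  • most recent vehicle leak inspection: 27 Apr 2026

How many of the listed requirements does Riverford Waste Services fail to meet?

0

1. landfill permit verification 236 days ago vs limit 365 → met
2. condition 'accepts hazardous waste' holds; route audit 36 days ago vs limit 60 → met
3. waste-hauler permit present → met
4. spill-response plan present → met
5. customer complaint log present → met
6. spill-response drill 428 days ago vs limit 730 → met
7. vehicle leak inspection 83 days ago vs limit 90 → met
8. notices of violation open 0 ≤ 1 → met
9. manifest records present → met
10. condition 'operates a transfer station' holds; pollution liability coverage $2,575,000 ≥ $2,575,000 → met
Not met: 0 of 10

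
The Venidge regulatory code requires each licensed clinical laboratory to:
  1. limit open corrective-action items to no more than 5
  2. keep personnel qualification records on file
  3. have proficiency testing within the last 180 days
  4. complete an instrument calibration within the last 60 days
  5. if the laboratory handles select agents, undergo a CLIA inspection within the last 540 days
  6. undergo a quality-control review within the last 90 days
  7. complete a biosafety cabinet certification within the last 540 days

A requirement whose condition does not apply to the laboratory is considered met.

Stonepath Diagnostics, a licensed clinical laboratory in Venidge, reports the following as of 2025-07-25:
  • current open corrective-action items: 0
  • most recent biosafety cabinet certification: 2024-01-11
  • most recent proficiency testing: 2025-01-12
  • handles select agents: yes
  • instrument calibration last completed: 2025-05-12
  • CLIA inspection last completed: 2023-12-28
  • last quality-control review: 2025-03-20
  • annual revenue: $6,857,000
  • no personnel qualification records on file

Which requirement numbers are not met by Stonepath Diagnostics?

2, 3, 4, 5, 6, 7

1. open corrective-action items 0 ≤ 5 → met
2. personnel qualification records absent → not met
3. proficiency testing 194 days ago vs limit 180 → not met
4. instrument calibration 74 days ago vs limit 60 → not met
5. condition 'handles select agents' holds; CLIA inspection 575 days ago vs limit 540 → not met
6. quality-control review 127 days ago vs limit 90 → not met
7. biosafety cabinet certification 561 days ago vs limit 540 → not met
Not met: 2, 3, 4, 5, 6, 7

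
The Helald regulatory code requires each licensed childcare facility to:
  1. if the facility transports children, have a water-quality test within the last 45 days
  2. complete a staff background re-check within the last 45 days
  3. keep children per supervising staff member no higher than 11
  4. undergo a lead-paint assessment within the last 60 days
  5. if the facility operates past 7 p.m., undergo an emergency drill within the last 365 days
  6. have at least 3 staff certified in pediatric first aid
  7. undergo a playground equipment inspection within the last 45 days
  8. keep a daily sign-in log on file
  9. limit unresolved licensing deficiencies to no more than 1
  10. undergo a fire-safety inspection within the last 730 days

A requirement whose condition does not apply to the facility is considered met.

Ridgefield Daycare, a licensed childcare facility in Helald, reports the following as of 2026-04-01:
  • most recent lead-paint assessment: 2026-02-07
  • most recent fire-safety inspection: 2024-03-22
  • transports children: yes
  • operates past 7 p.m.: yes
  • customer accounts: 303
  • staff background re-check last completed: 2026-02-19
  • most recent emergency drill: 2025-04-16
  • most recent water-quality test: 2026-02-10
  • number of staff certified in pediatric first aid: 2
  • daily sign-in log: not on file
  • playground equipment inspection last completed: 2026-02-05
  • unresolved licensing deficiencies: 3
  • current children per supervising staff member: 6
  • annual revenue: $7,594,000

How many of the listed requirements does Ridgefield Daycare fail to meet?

6

1. condition 'transports children' holds; water-quality test 50 days ago vs limit 45 → not met
2. staff background re-check 41 days ago vs limit 45 → met
3. children per supervising staff member 6 ≤ 11 → met
4. lead-paint assessment 53 days ago vs limit 60 → met
5. condition 'operates past 7 p.m.' holds; emergency drill 350 days ago vs limit 365 → met
6. staff certified in pediatric first aid 2 < 3 → not met
7. playground equipment inspection 55 days ago vs limit 45 → not met
8. daily sign-in log absent → not met
9. unresolved licensing deficiencies 3 > 1 → not met
10. fire-safety inspection 740 days ago vs limit 730 → not met
Not met: 6 of 10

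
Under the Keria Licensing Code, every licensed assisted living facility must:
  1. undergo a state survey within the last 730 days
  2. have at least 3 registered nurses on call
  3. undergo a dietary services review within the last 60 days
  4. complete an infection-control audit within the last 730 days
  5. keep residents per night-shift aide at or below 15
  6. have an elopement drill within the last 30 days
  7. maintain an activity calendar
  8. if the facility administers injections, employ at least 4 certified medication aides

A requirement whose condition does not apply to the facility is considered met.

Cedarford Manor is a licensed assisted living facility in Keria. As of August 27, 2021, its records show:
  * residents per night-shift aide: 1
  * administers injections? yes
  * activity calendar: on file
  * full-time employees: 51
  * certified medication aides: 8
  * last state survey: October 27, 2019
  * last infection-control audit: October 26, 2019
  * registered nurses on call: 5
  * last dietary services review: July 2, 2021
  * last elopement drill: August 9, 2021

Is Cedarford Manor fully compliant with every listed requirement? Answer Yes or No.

1. state survey 670 days ago vs limit 730 → met
2. registered nurses on call 5 ≥ 3 → met
3. dietary services review 56 days ago vs limit 60 → met
4. infection-control audit 671 days ago vs limit 730 → met
5. residents per night-shift aide 1 ≤ 15 → met
6. elopement drill 18 days ago vs limit 30 → met
7. activity calendar present → met
8. condition 'administers injections' holds; certified medication aides 8 ≥ 4 → met
All met.

Yes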